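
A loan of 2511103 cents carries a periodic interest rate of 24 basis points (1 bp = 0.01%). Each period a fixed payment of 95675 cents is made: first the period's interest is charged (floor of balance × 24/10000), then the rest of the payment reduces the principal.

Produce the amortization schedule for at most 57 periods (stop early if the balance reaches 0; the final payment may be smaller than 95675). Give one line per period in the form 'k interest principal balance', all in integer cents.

1. interest=⌊2511103·24/10000⌋=6026; principal=95675-6026=89649; balance=2511103-89649=2421454
2. interest=⌊2421454·24/10000⌋=5811; principal=95675-5811=89864; balance=2421454-89864=2331590
3. interest=⌊2331590·24/10000⌋=5595; principal=95675-5595=90080; balance=2331590-90080=2241510
4. interest=⌊2241510·24/10000⌋=5379; principal=95675-5379=90296; balance=2241510-90296=2151214
5. interest=⌊2151214·24/10000⌋=5162; principal=95675-5162=90513; balance=2151214-90513=2060701
6. interest=⌊2060701·24/10000⌋=4945; principal=95675-4945=90730; balance=2060701-90730=1969971
7. interest=⌊1969971·24/10000⌋=4727; principal=95675-4727=90948; balance=1969971-90948=1879023
8. interest=⌊1879023·24/10000⌋=4509; principal=95675-4509=91166; balance=1879023-91166=1787857
9. interest=⌊1787857·24/10000⌋=4290; principal=95675-4290=91385; balance=1787857-91385=1696472
10. interest=⌊1696472·24/10000⌋=4071; principal=95675-4071=91604; balance=1696472-91604=1604868
11. interest=⌊1604868·24/10000⌋=3851; principal=95675-3851=91824; balance=1604868-91824=1513044
12. interest=⌊1513044·24/10000⌋=3631; principal=95675-3631=92044; balance=1513044-92044=1421000
13. interest=⌊1421000·24/10000⌋=3410; principal=95675-3410=92265; balance=1421000-92265=1328735
14. interest=⌊1328735·24/10000⌋=3188; principal=95675-3188=92487; balance=1328735-92487=1236248
15. interest=⌊1236248·24/10000⌋=2966; principal=95675-2966=92709; balance=1236248-92709=1143539
16. interest=⌊1143539·24/10000⌋=2744; principal=95675-2744=92931; balance=1143539-92931=1050608
17. interest=⌊1050608·24/10000⌋=2521; principal=95675-2521=93154; balance=1050608-93154=957454
18. interest=⌊957454·24/10000⌋=2297; principal=95675-2297=93378; balance=957454-93378=864076
19. interest=⌊864076·24/10000⌋=2073; principal=95675-2073=93602; balance=864076-93602=770474
20. interest=⌊770474·24/10000⌋=1849; principal=95675-1849=93826; balance=770474-93826=676648
21. interest=⌊676648·24/10000⌋=1623; principal=95675-1623=94052; balance=676648-94052=582596
22. interest=⌊582596·24/10000⌋=1398; principal=95675-1398=94277; balance=582596-94277=488319
23. interest=⌊488319·24/10000⌋=1171; principal=95675-1171=94504; balance=488319-94504=393815
24. interest=⌊393815·24/10000⌋=945; principal=95675-945=94730; balance=393815-94730=299085
25. interest=⌊299085·24/10000⌋=717; principal=95675-717=94958; balance=299085-94958=204127
26. interest=⌊204127·24/10000⌋=489; principal=95675-489=95186; balance=204127-95186=108941
27. interest=⌊108941·24/10000⌋=261; principal=95675-261=95414; balance=108941-95414=13527
28. interest=⌊13527·24/10000⌋=32; principal=min(95675-32,13527)=13527; balance=13527-13527=0

1 6026 89649 2421454
2 5811 89864 2331590
3 5595 90080 2241510
4 5379 90296 2151214
5 5162 90513 2060701
6 4945 90730 1969971
7 4727 90948 1879023
8 4509 91166 1787857
9 4290 91385 1696472
10 4071 91604 1604868
11 3851 91824 1513044
12 3631 92044 1421000
13 3410 92265 1328735
14 3188 92487 1236248
15 2966 92709 1143539
16 2744 92931 1050608
17 2521 93154 957454
18 2297 93378 864076
19 2073 93602 770474
20 1849 93826 676648
21 1623 94052 582596
22 1398 94277 488319
23 1171 94504 393815
24 945 94730 299085
25 717 94958 204127
26 489 95186 108941
27 261 95414 13527
28 32 13527 0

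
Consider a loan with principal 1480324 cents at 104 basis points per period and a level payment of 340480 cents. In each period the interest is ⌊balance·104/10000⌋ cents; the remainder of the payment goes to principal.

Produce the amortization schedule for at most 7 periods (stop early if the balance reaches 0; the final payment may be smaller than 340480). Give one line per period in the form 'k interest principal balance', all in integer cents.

1. interest=⌊1480324·104/10000⌋=15395; principal=340480-15395=325085; balance=1480324-325085=1155239
2. interest=⌊1155239·104/10000⌋=12014; principal=340480-12014=328466; balance=1155239-328466=826773
3. interest=⌊826773·104/10000⌋=8598; principal=340480-8598=331882; balance=826773-331882=494891
4. interest=⌊494891·104/10000⌋=5146; principal=340480-5146=335334; balance=494891-335334=159557
5. interest=⌊159557·104/10000⌋=1659; principal=min(340480-1659,159557)=159557; balance=159557-159557=0

1 15395 325085 1155239
2 12014 328466 826773
3 8598 331882 494891
4 5146 335334 159557
5 1659 159557 0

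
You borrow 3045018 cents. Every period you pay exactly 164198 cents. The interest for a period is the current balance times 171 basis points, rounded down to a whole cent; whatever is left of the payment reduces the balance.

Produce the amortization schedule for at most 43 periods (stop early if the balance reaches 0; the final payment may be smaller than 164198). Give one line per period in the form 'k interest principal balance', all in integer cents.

1. interest=⌊3045018·171/10000⌋=52069; principal=164198-52069=112129; balance=3045018-112129=2932889
2. interest=⌊2932889·171/10000⌋=50152; principal=164198-50152=114046; balance=2932889-114046=2818843
3. interest=⌊2818843·171/10000⌋=48202; principal=164198-48202=115996; balance=2818843-115996=2702847
4. interest=⌊2702847·171/10000⌋=46218; principal=164198-46218=117980; balance=2702847-117980=2584867
5. interest=⌊2584867·171/10000⌋=44201; principal=164198-44201=119997; balance=2584867-119997=2464870
6. interest=⌊2464870·171/10000⌋=42149; principal=164198-42149=122049; balance=2464870-122049=2342821
7. interest=⌊2342821·171/10000⌋=40062; principal=164198-40062=124136; balance=2342821-124136=2218685
8. interest=⌊2218685·171/10000⌋=37939; principal=164198-37939=126259; balance=2218685-126259=2092426
9. interest=⌊2092426·171/10000⌋=35780; principal=164198-35780=128418; balance=2092426-128418=1964008
10. interest=⌊1964008·171/10000⌋=33584; principal=164198-33584=130614; balance=1964008-130614=1833394
11. interest=⌊1833394·171/10000⌋=31351; principal=164198-31351=132847; balance=1833394-132847=1700547
12. interest=⌊1700547·171/10000⌋=29079; principal=164198-29079=135119; balance=1700547-135119=1565428
13. interest=⌊1565428·171/10000⌋=26768; principal=164198-26768=137430; balance=1565428-137430=1427998
14. interest=⌊1427998·171/10000⌋=24418; principal=164198-24418=139780; balance=1427998-139780=1288218
15. interest=⌊1288218·171/10000⌋=22028; principal=164198-22028=142170; balance=1288218-142170=1146048
16. interest=⌊1146048·171/10000⌋=19597; principal=164198-19597=144601; balance=1146048-144601=1001447
17. interest=⌊1001447·171/10000⌋=17124; principal=164198-17124=147074; balance=1001447-147074=854373
18. interest=⌊854373·171/10000⌋=14609; principal=164198-14609=149589; balance=854373-149589=704784
19. interest=⌊704784·171/10000⌋=12051; principal=164198-12051=152147; balance=704784-152147=552637
20. interest=⌊552637·171/10000⌋=9450; principal=164198-9450=154748; balance=552637-154748=397889
21. interest=⌊397889·171/10000⌋=6803; principal=164198-6803=157395; balance=397889-157395=240494
22. interest=⌊240494·171/10000⌋=4112; principal=164198-4112=160086; balance=240494-160086=80408
23. interest=⌊80408·171/10000⌋=1374; principal=min(164198-1374,80408)=80408; balance=80408-80408=0

1 52069 112129 2932889
2 50152 114046 2818843
3 48202 115996 2702847
4 46218 117980 2584867
5 44201 119997 2464870
6 42149 122049 2342821
7 40062 124136 2218685
8 37939 126259 2092426
9 35780 128418 1964008
10 33584 130614 1833394
11 31351 132847 1700547
12 29079 135119 1565428
13 26768 137430 1427998
14 24418 139780 1288218
15 22028 142170 1146048
16 19597 144601 1001447
17 17124 147074 854373
18 14609 149589 704784
19 12051 152147 552637
20 9450 154748 397889
21 6803 157395 240494
22 4112 160086 80408
23 1374 80408 0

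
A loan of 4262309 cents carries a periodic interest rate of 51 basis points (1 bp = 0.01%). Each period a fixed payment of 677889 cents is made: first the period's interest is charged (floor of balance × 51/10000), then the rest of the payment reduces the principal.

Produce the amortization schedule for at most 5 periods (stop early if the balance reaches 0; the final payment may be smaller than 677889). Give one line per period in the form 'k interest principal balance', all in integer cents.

1 21737 656152 3606157
2 18391 659498 2946659
3 15027 662862 2283797
4 11647 666242 1617555
5 8249 669640 947915

1. interest=⌊4262309·51/10000⌋=21737; principal=677889-21737=656152; balance=4262309-656152=3606157
2. interest=⌊3606157·51/10000⌋=18391; principal=677889-18391=659498; balance=3606157-659498=2946659
3. interest=⌊2946659·51/10000⌋=15027; principal=677889-15027=662862; balance=2946659-662862=2283797
4. interest=⌊2283797·51/10000⌋=11647; principal=677889-11647=666242; balance=2283797-666242=1617555
5. interest=⌊1617555·51/10000⌋=8249; principal=677889-8249=669640; balance=1617555-669640=947915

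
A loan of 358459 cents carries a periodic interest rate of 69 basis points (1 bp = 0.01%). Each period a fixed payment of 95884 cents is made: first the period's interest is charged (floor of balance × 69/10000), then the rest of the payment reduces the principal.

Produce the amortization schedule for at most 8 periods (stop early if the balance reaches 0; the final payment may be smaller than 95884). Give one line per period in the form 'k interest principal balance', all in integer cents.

1. interest=⌊358459·69/10000⌋=2473; principal=95884-2473=93411; balance=358459-93411=265048
2. interest=⌊265048·69/10000⌋=1828; principal=95884-1828=94056; balance=265048-94056=170992
3. interest=⌊170992·69/10000⌋=1179; principal=95884-1179=94705; balance=170992-94705=76287
4. interest=⌊76287·69/10000⌋=526; principal=min(95884-526,76287)=76287; balance=76287-76287=0

1 2473 93411 265048
2 1828 94056 170992
3 1179 94705 76287
4 526 76287 0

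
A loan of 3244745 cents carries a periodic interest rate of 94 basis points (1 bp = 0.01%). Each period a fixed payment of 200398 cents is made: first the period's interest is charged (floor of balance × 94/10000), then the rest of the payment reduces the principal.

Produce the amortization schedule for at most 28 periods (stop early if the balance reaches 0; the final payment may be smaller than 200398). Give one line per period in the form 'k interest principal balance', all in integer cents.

1 30500 169898 3074847
2 28903 171495 2903352
3 27291 173107 2730245
4 25664 174734 2555511
5 24021 176377 2379134
6 22363 178035 2201099
7 20690 179708 2021391
8 19001 181397 1839994
9 17295 183103 1656891
10 15574 184824 1472067
11 13837 186561 1285506
12 12083 188315 1097191
13 10313 190085 907106
14 8526 191872 715234
15 6723 193675 521559
16 4902 195496 326063
17 3064 197334 128729
18 1210 128729 0

1. interest=⌊3244745·94/10000⌋=30500; principal=200398-30500=169898; balance=3244745-169898=3074847
2. interest=⌊3074847·94/10000⌋=28903; principal=200398-28903=171495; balance=3074847-171495=2903352
3. interest=⌊2903352·94/10000⌋=27291; principal=200398-27291=173107; balance=2903352-173107=2730245
4. interest=⌊2730245·94/10000⌋=25664; principal=200398-25664=174734; balance=2730245-174734=2555511
5. interest=⌊2555511·94/10000⌋=24021; principal=200398-24021=176377; balance=2555511-176377=2379134
6. interest=⌊2379134·94/10000⌋=22363; principal=200398-22363=178035; balance=2379134-178035=2201099
7. interest=⌊2201099·94/10000⌋=20690; principal=200398-20690=179708; balance=2201099-179708=2021391
8. interest=⌊2021391·94/10000⌋=19001; principal=200398-19001=181397; balance=2021391-181397=1839994
9. interest=⌊1839994·94/10000⌋=17295; principal=200398-17295=183103; balance=1839994-183103=1656891
10. interest=⌊1656891·94/10000⌋=15574; principal=200398-15574=184824; balance=1656891-184824=1472067
11. interest=⌊1472067·94/10000⌋=13837; principal=200398-13837=186561; balance=1472067-186561=1285506
12. interest=⌊1285506·94/10000⌋=12083; principal=200398-12083=188315; balance=1285506-188315=1097191
13. interest=⌊1097191·94/10000⌋=10313; principal=200398-10313=190085; balance=1097191-190085=907106
14. interest=⌊907106·94/10000⌋=8526; principal=200398-8526=191872; balance=907106-191872=715234
15. interest=⌊715234·94/10000⌋=6723; principal=200398-6723=193675; balance=715234-193675=521559
16. interest=⌊521559·94/10000⌋=4902; principal=200398-4902=195496; balance=521559-195496=326063
17. interest=⌊326063·94/10000⌋=3064; principal=200398-3064=197334; balance=326063-197334=128729
18. interest=⌊128729·94/10000⌋=1210; principal=min(200398-1210,128729)=128729; balance=128729-128729=0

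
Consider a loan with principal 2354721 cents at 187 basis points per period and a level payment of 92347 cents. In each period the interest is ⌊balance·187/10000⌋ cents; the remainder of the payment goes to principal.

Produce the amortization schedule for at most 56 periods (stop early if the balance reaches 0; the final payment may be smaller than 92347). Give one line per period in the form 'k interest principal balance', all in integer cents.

1 44033 48314 2306407
2 43129 49218 2257189
3 42209 50138 2207051
4 41271 51076 2155975
5 40316 52031 2103944
6 39343 53004 2050940
7 38352 53995 1996945
8 37342 55005 1941940
9 36314 56033 1885907
10 35266 57081 1828826
11 34199 58148 1770678
12 33111 59236 1711442
13 32003 60344 1651098
14 30875 61472 1589626
15 29726 62621 1527005
16 28554 63793 1463212
17 27362 64985 1398227
18 26146 66201 1332026
19 24908 67439 1264587
20 23647 68700 1195887
21 22363 69984 1125903
22 21054 71293 1054610
23 19721 72626 981984
24 18363 73984 908000
25 16979 75368 832632
26 15570 76777 755855
27 14134 78213 677642
28 12671 79676 597966
29 11181 81166 516800
30 9664 82683 434117
31 8117 84230 349887
32 6542 85805 264082
33 4938 87409 176673
34 3303 89044 87629
35 1638 87629 0

1. interest=⌊2354721·187/10000⌋=44033; principal=92347-44033=48314; balance=2354721-48314=2306407
2. interest=⌊2306407·187/10000⌋=43129; principal=92347-43129=49218; balance=2306407-49218=2257189
3. interest=⌊2257189·187/10000⌋=42209; principal=92347-42209=50138; balance=2257189-50138=2207051
4. interest=⌊2207051·187/10000⌋=41271; principal=92347-41271=51076; balance=2207051-51076=2155975
5. interest=⌊2155975·187/10000⌋=40316; principal=92347-40316=52031; balance=2155975-52031=2103944
6. interest=⌊2103944·187/10000⌋=39343; principal=92347-39343=53004; balance=2103944-53004=2050940
7. interest=⌊2050940·187/10000⌋=38352; principal=92347-38352=53995; balance=2050940-53995=1996945
8. interest=⌊1996945·187/10000⌋=37342; principal=92347-37342=55005; balance=1996945-55005=1941940
9. interest=⌊1941940·187/10000⌋=36314; principal=92347-36314=56033; balance=1941940-56033=1885907
10. interest=⌊1885907·187/10000⌋=35266; principal=92347-35266=57081; balance=1885907-57081=1828826
11. interest=⌊1828826·187/10000⌋=34199; principal=92347-34199=58148; balance=1828826-58148=1770678
12. interest=⌊1770678·187/10000⌋=33111; principal=92347-33111=59236; balance=1770678-59236=1711442
13. interest=⌊1711442·187/10000⌋=32003; principal=92347-32003=60344; balance=1711442-60344=1651098
14. interest=⌊1651098·187/10000⌋=30875; principal=92347-30875=61472; balance=1651098-61472=1589626
15. interest=⌊1589626·187/10000⌋=29726; principal=92347-29726=62621; balance=1589626-62621=1527005
16. interest=⌊1527005·187/10000⌋=28554; principal=92347-28554=63793; balance=1527005-63793=1463212
17. interest=⌊1463212·187/10000⌋=27362; principal=92347-27362=64985; balance=1463212-64985=1398227
18. interest=⌊1398227·187/10000⌋=26146; principal=92347-26146=66201; balance=1398227-66201=1332026
19. interest=⌊1332026·187/10000⌋=24908; principal=92347-24908=67439; balance=1332026-67439=1264587
20. interest=⌊1264587·187/10000⌋=23647; principal=92347-23647=68700; balance=1264587-68700=1195887
21. interest=⌊1195887·187/10000⌋=22363; principal=92347-22363=69984; balance=1195887-69984=1125903
22. interest=⌊1125903·187/10000⌋=21054; principal=92347-21054=71293; balance=1125903-71293=1054610
23. interest=⌊1054610·187/10000⌋=19721; principal=92347-19721=72626; balance=1054610-72626=981984
24. interest=⌊981984·187/10000⌋=18363; principal=92347-18363=73984; balance=981984-73984=908000
25. interest=⌊908000·187/10000⌋=16979; principal=92347-16979=75368; balance=908000-75368=832632
26. interest=⌊832632·187/10000⌋=15570; principal=92347-15570=76777; balance=832632-76777=755855
27. interest=⌊755855·187/10000⌋=14134; principal=92347-14134=78213; balance=755855-78213=677642
28. interest=⌊677642·187/10000⌋=12671; principal=92347-12671=79676; balance=677642-79676=597966
29. interest=⌊597966·187/10000⌋=11181; principal=92347-11181=81166; balance=597966-81166=516800
30. interest=⌊516800·187/10000⌋=9664; principal=92347-9664=82683; balance=516800-82683=434117
31. interest=⌊434117·187/10000⌋=8117; principal=92347-8117=84230; balance=434117-84230=349887
32. interest=⌊349887·187/10000⌋=6542; principal=92347-6542=85805; balance=349887-85805=264082
33. interest=⌊264082·187/10000⌋=4938; principal=92347-4938=87409; balance=264082-87409=176673
34. interest=⌊176673·187/10000⌋=3303; principal=92347-3303=89044; balance=176673-89044=87629
35. interest=⌊87629·187/10000⌋=1638; principal=min(92347-1638,87629)=87629; balance=87629-87629=0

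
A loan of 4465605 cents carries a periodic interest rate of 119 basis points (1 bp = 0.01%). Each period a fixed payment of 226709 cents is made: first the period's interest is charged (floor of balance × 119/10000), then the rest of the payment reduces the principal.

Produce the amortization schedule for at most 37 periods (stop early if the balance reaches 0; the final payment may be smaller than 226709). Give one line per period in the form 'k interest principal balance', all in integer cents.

1. interest=⌊4465605·119/10000⌋=53140; principal=226709-53140=173569; balance=4465605-173569=4292036
2. interest=⌊4292036·119/10000⌋=51075; principal=226709-51075=175634; balance=4292036-175634=4116402
3. interest=⌊4116402·119/10000⌋=48985; principal=226709-48985=177724; balance=4116402-177724=3938678
4. interest=⌊3938678·119/10000⌋=46870; principal=226709-46870=179839; balance=3938678-179839=3758839
5. interest=⌊3758839·119/10000⌋=44730; principal=226709-44730=181979; balance=3758839-181979=3576860
6. interest=⌊3576860·119/10000⌋=42564; principal=226709-42564=184145; balance=3576860-184145=3392715
7. interest=⌊3392715·119/10000⌋=40373; principal=226709-40373=186336; balance=3392715-186336=3206379
8. interest=⌊3206379·119/10000⌋=38155; principal=226709-38155=188554; balance=3206379-188554=3017825
9. interest=⌊3017825·119/10000⌋=35912; principal=226709-35912=190797; balance=3017825-190797=2827028
10. interest=⌊2827028·119/10000⌋=33641; principal=226709-33641=193068; balance=2827028-193068=2633960
11. interest=⌊2633960·119/10000⌋=31344; principal=226709-31344=195365; balance=2633960-195365=2438595
12. interest=⌊2438595·119/10000⌋=29019; principal=226709-29019=197690; balance=2438595-197690=2240905
13. interest=⌊2240905·119/10000⌋=26666; principal=226709-26666=200043; balance=2240905-200043=2040862
14. interest=⌊2040862·119/10000⌋=24286; principal=226709-24286=202423; balance=2040862-202423=1838439
15. interest=⌊1838439·119/10000⌋=21877; principal=226709-21877=204832; balance=1838439-204832=1633607
16. interest=⌊1633607·119/10000⌋=19439; principal=226709-19439=207270; balance=1633607-207270=1426337
17. interest=⌊1426337·119/10000⌋=16973; principal=226709-16973=209736; balance=1426337-209736=1216601
18. interest=⌊1216601·119/10000⌋=14477; principal=226709-14477=212232; balance=1216601-212232=1004369
19. interest=⌊1004369·119/10000⌋=11951; principal=226709-11951=214758; balance=1004369-214758=789611
20. interest=⌊789611·119/10000⌋=9396; principal=226709-9396=217313; balance=789611-217313=572298
21. interest=⌊572298·119/10000⌋=6810; principal=226709-6810=219899; balance=572298-219899=352399
22. interest=⌊352399·119/10000⌋=4193; principal=226709-4193=222516; balance=352399-222516=129883
23. interest=⌊129883·119/10000⌋=1545; principal=min(226709-1545,129883)=129883; balance=129883-129883=0

1 53140 173569 4292036
2 51075 175634 4116402
3 48985 177724 3938678
4 46870 179839 3758839
5 44730 181979 3576860
6 42564 184145 3392715
7 40373 186336 3206379
8 38155 188554 3017825
9 35912 190797 2827028
10 33641 193068 2633960
11 31344 195365 2438595
12 29019 197690 2240905
13 26666 200043 2040862
14 24286 202423 1838439
15 21877 204832 1633607
16 19439 207270 1426337
17 16973 209736 1216601
18 14477 212232 1004369
19 11951 214758 789611
20 9396 217313 572298
21 6810 219899 352399
22 4193 222516 129883
23 1545 129883 0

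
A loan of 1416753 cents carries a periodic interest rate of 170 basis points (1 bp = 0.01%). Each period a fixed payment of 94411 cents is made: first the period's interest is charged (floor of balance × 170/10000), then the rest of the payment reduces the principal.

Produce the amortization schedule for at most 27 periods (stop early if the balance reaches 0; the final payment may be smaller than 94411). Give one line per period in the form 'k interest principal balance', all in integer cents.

1. interest=⌊1416753·170/10000⌋=24084; principal=94411-24084=70327; balance=1416753-70327=1346426
2. interest=⌊1346426·170/10000⌋=22889; principal=94411-22889=71522; balance=1346426-71522=1274904
3. interest=⌊1274904·170/10000⌋=21673; principal=94411-21673=72738; balance=1274904-72738=1202166
4. interest=⌊1202166·170/10000⌋=20436; principal=94411-20436=73975; balance=1202166-73975=1128191
5. interest=⌊1128191·170/10000⌋=19179; principal=94411-19179=75232; balance=1128191-75232=1052959
6. interest=⌊1052959·170/10000⌋=17900; principal=94411-17900=76511; balance=1052959-76511=976448
7. interest=⌊976448·170/10000⌋=16599; principal=94411-16599=77812; balance=976448-77812=898636
8. interest=⌊898636·170/10000⌋=15276; principal=94411-15276=79135; balance=898636-79135=819501
9. interest=⌊819501·170/10000⌋=13931; principal=94411-13931=80480; balance=819501-80480=739021
10. interest=⌊739021·170/10000⌋=12563; principal=94411-12563=81848; balance=739021-81848=657173
11. interest=⌊657173·170/10000⌋=11171; principal=94411-11171=83240; balance=657173-83240=573933
12. interest=⌊573933·170/10000⌋=9756; principal=94411-9756=84655; balance=573933-84655=489278
13. interest=⌊489278·170/10000⌋=8317; principal=94411-8317=86094; balance=489278-86094=403184
14. interest=⌊403184·170/10000⌋=6854; principal=94411-6854=87557; balance=403184-87557=315627
15. interest=⌊315627·170/10000⌋=5365; principal=94411-5365=89046; balance=315627-89046=226581
16. interest=⌊226581·170/10000⌋=3851; principal=94411-3851=90560; balance=226581-90560=136021
17. interest=⌊136021·170/10000⌋=2312; principal=94411-2312=92099; balance=136021-92099=43922
18. interest=⌊43922·170/10000⌋=746; principal=min(94411-746,43922)=43922; balance=43922-43922=0

1 24084 70327 1346426
2 22889 71522 1274904
3 21673 72738 1202166
4 20436 73975 1128191
5 19179 75232 1052959
6 17900 76511 976448
7 16599 77812 898636
8 15276 79135 819501
9 13931 80480 739021
10 12563 81848 657173
11 11171 83240 573933
12 9756 84655 489278
13 8317 86094 403184
14 6854 87557 315627
15 5365 89046 226581
16 3851 90560 136021
17 2312 92099 43922
18 746 43922 0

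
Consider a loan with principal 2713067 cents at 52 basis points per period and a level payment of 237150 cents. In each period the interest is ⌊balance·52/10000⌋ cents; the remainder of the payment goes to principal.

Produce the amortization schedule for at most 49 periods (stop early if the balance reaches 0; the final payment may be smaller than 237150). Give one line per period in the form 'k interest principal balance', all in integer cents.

1 14107 223043 2490024
2 12948 224202 2265822
3 11782 225368 2040454
4 10610 226540 1813914
5 9432 227718 1586196
6 8248 228902 1357294
7 7057 230093 1127201
8 5861 231289 895912
9 4658 232492 663420
10 3449 233701 429719
11 2234 234916 194803
12 1012 194803 0

1. interest=⌊2713067·52/10000⌋=14107; principal=237150-14107=223043; balance=2713067-223043=2490024
2. interest=⌊2490024·52/10000⌋=12948; principal=237150-12948=224202; balance=2490024-224202=2265822
3. interest=⌊2265822·52/10000⌋=11782; principal=237150-11782=225368; balance=2265822-225368=2040454
4. interest=⌊2040454·52/10000⌋=10610; principal=237150-10610=226540; balance=2040454-226540=1813914
5. interest=⌊1813914·52/10000⌋=9432; principal=237150-9432=227718; balance=1813914-227718=1586196
6. interest=⌊1586196·52/10000⌋=8248; principal=237150-8248=228902; balance=1586196-228902=1357294
7. interest=⌊1357294·52/10000⌋=7057; principal=237150-7057=230093; balance=1357294-230093=1127201
8. interest=⌊1127201·52/10000⌋=5861; principal=237150-5861=231289; balance=1127201-231289=895912
9. interest=⌊895912·52/10000⌋=4658; principal=237150-4658=232492; balance=895912-232492=663420
10. interest=⌊663420·52/10000⌋=3449; principal=237150-3449=233701; balance=663420-233701=429719
11. interest=⌊429719·52/10000⌋=2234; principal=237150-2234=234916; balance=429719-234916=194803
12. interest=⌊194803·52/10000⌋=1012; principal=min(237150-1012,194803)=194803; balance=194803-194803=0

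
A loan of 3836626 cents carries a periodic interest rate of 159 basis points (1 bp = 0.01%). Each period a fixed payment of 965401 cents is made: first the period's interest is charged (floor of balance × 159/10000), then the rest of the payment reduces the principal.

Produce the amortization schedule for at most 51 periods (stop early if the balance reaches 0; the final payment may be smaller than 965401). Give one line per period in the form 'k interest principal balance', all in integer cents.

1 61002 904399 2932227
2 46622 918779 2013448
3 32013 933388 1080060
4 17172 948229 131831
5 2096 131831 0

1. interest=⌊3836626·159/10000⌋=61002; principal=965401-61002=904399; balance=3836626-904399=2932227
2. interest=⌊2932227·159/10000⌋=46622; principal=965401-46622=918779; balance=2932227-918779=2013448
3. interest=⌊2013448·159/10000⌋=32013; principal=965401-32013=933388; balance=2013448-933388=1080060
4. interest=⌊1080060·159/10000⌋=17172; principal=965401-17172=948229; balance=1080060-948229=131831
5. interest=⌊131831·159/10000⌋=2096; principal=min(965401-2096,131831)=131831; balance=131831-131831=0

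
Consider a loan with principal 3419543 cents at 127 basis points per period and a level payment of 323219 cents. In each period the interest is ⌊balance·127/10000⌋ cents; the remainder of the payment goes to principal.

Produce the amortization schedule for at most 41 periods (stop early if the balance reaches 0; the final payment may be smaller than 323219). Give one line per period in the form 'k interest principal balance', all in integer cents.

1. interest=⌊3419543·127/10000⌋=43428; principal=323219-43428=279791; balance=3419543-279791=3139752
2. interest=⌊3139752·127/10000⌋=39874; principal=323219-39874=283345; balance=3139752-283345=2856407
3. interest=⌊2856407·127/10000⌋=36276; principal=323219-36276=286943; balance=2856407-286943=2569464
4. interest=⌊2569464·127/10000⌋=32632; principal=323219-32632=290587; balance=2569464-290587=2278877
5. interest=⌊2278877·127/10000⌋=28941; principal=323219-28941=294278; balance=2278877-294278=1984599
6. interest=⌊1984599·127/10000⌋=25204; principal=323219-25204=298015; balance=1984599-298015=1686584
7. interest=⌊1686584·127/10000⌋=21419; principal=323219-21419=301800; balance=1686584-301800=1384784
8. interest=⌊1384784·127/10000⌋=17586; principal=323219-17586=305633; balance=1384784-305633=1079151
9. interest=⌊1079151·127/10000⌋=13705; principal=323219-13705=309514; balance=1079151-309514=769637
10. interest=⌊769637·127/10000⌋=9774; principal=323219-9774=313445; balance=769637-313445=456192
11. interest=⌊456192·127/10000⌋=5793; principal=323219-5793=317426; balance=456192-317426=138766
12. interest=⌊138766·127/10000⌋=1762; principal=min(323219-1762,138766)=138766; balance=138766-138766=0

1 43428 279791 3139752
2 39874 283345 2856407
3 36276 286943 2569464
4 32632 290587 2278877
5 28941 294278 1984599
6 25204 298015 1686584
7 21419 301800 1384784
8 17586 305633 1079151
9 13705 309514 769637
10 9774 313445 456192
11 5793 317426 138766
12 1762 138766 0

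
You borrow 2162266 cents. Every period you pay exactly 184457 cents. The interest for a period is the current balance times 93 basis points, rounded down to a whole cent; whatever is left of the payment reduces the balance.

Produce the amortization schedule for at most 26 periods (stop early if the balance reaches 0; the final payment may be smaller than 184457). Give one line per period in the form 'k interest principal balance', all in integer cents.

1 20109 164348 1997918
2 18580 165877 1832041
3 17037 167420 1664621
4 15480 168977 1495644
5 13909 170548 1325096
6 12323 172134 1152962
7 10722 173735 979227
8 9106 175351 803876
9 7476 176981 626895
10 5830 178627 448268
11 4168 180289 267979
12 2492 181965 86014
13 799 86014 0

1. interest=⌊2162266·93/10000⌋=20109; principal=184457-20109=164348; balance=2162266-164348=1997918
2. interest=⌊1997918·93/10000⌋=18580; principal=184457-18580=165877; balance=1997918-165877=1832041
3. interest=⌊1832041·93/10000⌋=17037; principal=184457-17037=167420; balance=1832041-167420=1664621
4. interest=⌊1664621·93/10000⌋=15480; principal=184457-15480=168977; balance=1664621-168977=1495644
5. interest=⌊1495644·93/10000⌋=13909; principal=184457-13909=170548; balance=1495644-170548=1325096
6. interest=⌊1325096·93/10000⌋=12323; principal=184457-12323=172134; balance=1325096-172134=1152962
7. interest=⌊1152962·93/10000⌋=10722; principal=184457-10722=173735; balance=1152962-173735=979227
8. interest=⌊979227·93/10000⌋=9106; principal=184457-9106=175351; balance=979227-175351=803876
9. interest=⌊803876·93/10000⌋=7476; principal=184457-7476=176981; balance=803876-176981=626895
10. interest=⌊626895·93/10000⌋=5830; principal=184457-5830=178627; balance=626895-178627=448268
11. interest=⌊448268·93/10000⌋=4168; principal=184457-4168=180289; balance=448268-180289=267979
12. interest=⌊267979·93/10000⌋=2492; principal=184457-2492=181965; balance=267979-181965=86014
13. interest=⌊86014·93/10000⌋=799; principal=min(184457-799,86014)=86014; balance=86014-86014=0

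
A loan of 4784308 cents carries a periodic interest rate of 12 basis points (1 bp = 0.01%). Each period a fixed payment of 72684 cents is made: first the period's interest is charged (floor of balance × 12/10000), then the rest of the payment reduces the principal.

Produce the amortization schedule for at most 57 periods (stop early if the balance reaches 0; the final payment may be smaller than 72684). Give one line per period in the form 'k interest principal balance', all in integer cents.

1. interest=⌊4784308·12/10000⌋=5741; principal=72684-5741=66943; balance=4784308-66943=4717365
2. interest=⌊4717365·12/10000⌋=5660; principal=72684-5660=67024; balance=4717365-67024=4650341
3. interest=⌊4650341·12/10000⌋=5580; principal=72684-5580=67104; balance=4650341-67104=4583237
4. interest=⌊4583237·12/10000⌋=5499; principal=72684-5499=67185; balance=4583237-67185=4516052
5. interest=⌊4516052·12/10000⌋=5419; principal=72684-5419=67265; balance=4516052-67265=4448787
6. interest=⌊4448787·12/10000⌋=5338; principal=72684-5338=67346; balance=4448787-67346=4381441
7. interest=⌊4381441·12/10000⌋=5257; principal=72684-5257=67427; balance=4381441-67427=4314014
8. interest=⌊4314014·12/10000⌋=5176; principal=72684-5176=67508; balance=4314014-67508=4246506
9. interest=⌊4246506·12/10000⌋=5095; principal=72684-5095=67589; balance=4246506-67589=4178917
10. interest=⌊4178917·12/10000⌋=5014; principal=72684-5014=67670; balance=4178917-67670=4111247
11. interest=⌊4111247·12/10000⌋=4933; principal=72684-4933=67751; balance=4111247-67751=4043496
12. interest=⌊4043496·12/10000⌋=4852; principal=72684-4852=67832; balance=4043496-67832=3975664
13. interest=⌊3975664·12/10000⌋=4770; principal=72684-4770=67914; balance=3975664-67914=3907750
14. interest=⌊3907750·12/10000⌋=4689; principal=72684-4689=67995; balance=3907750-67995=3839755
15. interest=⌊3839755·12/10000⌋=4607; principal=72684-4607=68077; balance=3839755-68077=3771678
16. interest=⌊3771678·12/10000⌋=4526; principal=72684-4526=68158; balance=3771678-68158=3703520
17. interest=⌊3703520·12/10000⌋=4444; principal=72684-4444=68240; balance=3703520-68240=3635280
18. interest=⌊3635280·12/10000⌋=4362; principal=72684-4362=68322; balance=3635280-68322=3566958
19. interest=⌊3566958·12/10000⌋=4280; principal=72684-4280=68404; balance=3566958-68404=3498554
20. interest=⌊3498554·12/10000⌋=4198; principal=72684-4198=68486; balance=3498554-68486=3430068
21. interest=⌊3430068·12/10000⌋=4116; principal=72684-4116=68568; balance=3430068-68568=3361500
22. interest=⌊3361500·12/10000⌋=4033; principal=72684-4033=68651; balance=3361500-68651=3292849
23. interest=⌊3292849·12/10000⌋=3951; principal=72684-3951=68733; balance=3292849-68733=3224116
24. interest=⌊3224116·12/10000⌋=3868; principal=72684-3868=68816; balance=3224116-68816=3155300
25. interest=⌊3155300·12/10000⌋=3786; principal=72684-3786=68898; balance=3155300-68898=3086402
26. interest=⌊3086402·12/10000⌋=3703; principal=72684-3703=68981; balance=3086402-68981=3017421
27. interest=⌊3017421·12/10000⌋=3620; principal=72684-3620=69064; balance=3017421-69064=2948357
28. interest=⌊2948357·12/10000⌋=3538; principal=72684-3538=69146; balance=2948357-69146=2879211
29. interest=⌊2879211·12/10000⌋=3455; principal=72684-3455=69229; balance=2879211-69229=2809982
30. interest=⌊2809982·12/10000⌋=3371; principal=72684-3371=69313; balance=2809982-69313=2740669
31. interest=⌊2740669·12/10000⌋=3288; principal=72684-3288=69396; balance=2740669-69396=2671273
32. interest=⌊2671273·12/10000⌋=3205; principal=72684-3205=69479; balance=2671273-69479=2601794
33. interest=⌊2601794·12/10000⌋=3122; principal=72684-3122=69562; balance=2601794-69562=2532232
34. interest=⌊2532232·12/10000⌋=3038; principal=72684-3038=69646; balance=2532232-69646=2462586
35. interest=⌊2462586·12/10000⌋=2955; principal=72684-2955=69729; balance=2462586-69729=2392857
36. interest=⌊2392857·12/10000⌋=2871; principal=72684-2871=69813; balance=2392857-69813=2323044
37. interest=⌊2323044·12/10000⌋=2787; principal=72684-2787=69897; balance=2323044-69897=2253147
38. interest=⌊2253147·12/10000⌋=2703; principal=72684-2703=69981; balance=2253147-69981=2183166
39. interest=⌊2183166·12/10000⌋=2619; principal=72684-2619=70065; balance=2183166-70065=2113101
40. interest=⌊2113101·12/10000⌋=2535; principal=72684-2535=70149; balance=2113101-70149=2042952
41. interest=⌊2042952·12/10000⌋=2451; principal=72684-2451=70233; balance=2042952-70233=1972719
42. interest=⌊1972719·12/10000⌋=2367; principal=72684-2367=70317; balance=1972719-70317=1902402
43. interest=⌊1902402·12/10000⌋=2282; principal=72684-2282=70402; balance=1902402-70402=1832000
44. interest=⌊1832000·12/10000⌋=2198; principal=72684-2198=70486; balance=1832000-70486=1761514
45. interest=⌊1761514·12/10000⌋=2113; principal=72684-2113=70571; balance=1761514-70571=1690943
46. interest=⌊1690943·12/10000⌋=2029; principal=72684-2029=70655; balance=1690943-70655=1620288
47. interest=⌊1620288·12/10000⌋=1944; principal=72684-1944=70740; balance=1620288-70740=1549548
48. interest=⌊1549548·12/10000⌋=1859; principal=72684-1859=70825; balance=1549548-70825=1478723
49. interest=⌊1478723·12/10000⌋=1774; principal=72684-1774=70910; balance=1478723-70910=1407813
50. interest=⌊1407813·12/10000⌋=1689; principal=72684-1689=70995; balance=1407813-70995=1336818
51. interest=⌊1336818·12/10000⌋=1604; principal=72684-1604=71080; balance=1336818-71080=1265738
52. interest=⌊1265738·12/10000⌋=1518; principal=72684-1518=71166; balance=1265738-71166=1194572
53. interest=⌊1194572·12/10000⌋=1433; principal=72684-1433=71251; balance=1194572-71251=1123321
54. interest=⌊1123321·12/10000⌋=1347; principal=72684-1347=71337; balance=1123321-71337=1051984
55. interest=⌊1051984·12/10000⌋=1262; principal=72684-1262=71422; balance=1051984-71422=980562
56. interest=⌊980562·12/10000⌋=1176; principal=72684-1176=71508; balance=980562-71508=909054
57. interest=⌊909054·12/10000⌋=1090; principal=72684-1090=71594; balance=909054-71594=837460

1 5741 66943 4717365
2 5660 67024 4650341
3 5580 67104 4583237
4 5499 67185 4516052
5 5419 67265 4448787
6 5338 67346 4381441
7 5257 67427 4314014
8 5176 67508 4246506
9 5095 67589 4178917
10 5014 67670 4111247
11 4933 67751 4043496
12 4852 67832 3975664
13 4770 67914 3907750
14 4689 67995 3839755
15 4607 68077 3771678
16 4526 68158 3703520
17 4444 68240 3635280
18 4362 68322 3566958
19 4280 68404 3498554
20 4198 68486 3430068
21 4116 68568 3361500
22 4033 68651 3292849
23 3951 68733 3224116
24 3868 68816 3155300
25 3786 68898 3086402
26 3703 68981 3017421
27 3620 69064 2948357
28 3538 69146 2879211
29 3455 69229 2809982
30 3371 69313 2740669
31 3288 69396 2671273
32 3205 69479 2601794
33 3122 69562 2532232
34 3038 69646 2462586
35 2955 69729 2392857
36 2871 69813 2323044
37 2787 69897 2253147
38 2703 69981 2183166
39 2619 70065 2113101
40 2535 70149 2042952
41 2451 70233 1972719
42 2367 70317 1902402
43 2282 70402 1832000
44 2198 70486 1761514
45 2113 70571 1690943
46 2029 70655 1620288
47 1944 70740 1549548
48 1859 70825 1478723
49 1774 70910 1407813
50 1689 70995 1336818
51 1604 71080 1265738
52 1518 71166 1194572
53 1433 71251 1123321
54 1347 71337 1051984
55 1262 71422 980562
56 1176 71508 909054
57 1090 71594 837460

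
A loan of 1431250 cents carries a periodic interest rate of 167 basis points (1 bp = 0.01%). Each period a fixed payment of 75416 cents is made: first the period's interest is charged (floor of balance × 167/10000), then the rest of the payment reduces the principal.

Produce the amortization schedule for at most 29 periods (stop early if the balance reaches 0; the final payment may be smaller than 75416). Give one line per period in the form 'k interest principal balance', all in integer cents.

1 23901 51515 1379735
2 23041 52375 1327360
3 22166 53250 1274110
4 21277 54139 1219971
5 20373 55043 1164928
6 19454 55962 1108966
7 18519 56897 1052069
8 17569 57847 994222
9 16603 58813 935409
10 15621 59795 875614
11 14622 60794 814820
12 13607 61809 753011
13 12575 62841 690170
14 11525 63891 626279
15 10458 64958 561321
16 9374 66042 495279
17 8271 67145 428134
18 7149 68267 359867
19 6009 69407 290460
20 4850 70566 219894
21 3672 71744 148150
22 2474 72942 75208
23 1255 74161 1047
24 17 1047 0

1. interest=⌊1431250·167/10000⌋=23901; principal=75416-23901=51515; balance=1431250-51515=1379735
2. interest=⌊1379735·167/10000⌋=23041; principal=75416-23041=52375; balance=1379735-52375=1327360
3. interest=⌊1327360·167/10000⌋=22166; principal=75416-22166=53250; balance=1327360-53250=1274110
4. interest=⌊1274110·167/10000⌋=21277; principal=75416-21277=54139; balance=1274110-54139=1219971
5. interest=⌊1219971·167/10000⌋=20373; principal=75416-20373=55043; balance=1219971-55043=1164928
6. interest=⌊1164928·167/10000⌋=19454; principal=75416-19454=55962; balance=1164928-55962=1108966
7. interest=⌊1108966·167/10000⌋=18519; principal=75416-18519=56897; balance=1108966-56897=1052069
8. interest=⌊1052069·167/10000⌋=17569; principal=75416-17569=57847; balance=1052069-57847=994222
9. interest=⌊994222·167/10000⌋=16603; principal=75416-16603=58813; balance=994222-58813=935409
10. interest=⌊935409·167/10000⌋=15621; principal=75416-15621=59795; balance=935409-59795=875614
11. interest=⌊875614·167/10000⌋=14622; principal=75416-14622=60794; balance=875614-60794=814820
12. interest=⌊814820·167/10000⌋=13607; principal=75416-13607=61809; balance=814820-61809=753011
13. interest=⌊753011·167/10000⌋=12575; principal=75416-12575=62841; balance=753011-62841=690170
14. interest=⌊690170·167/10000⌋=11525; principal=75416-11525=63891; balance=690170-63891=626279
15. interest=⌊626279·167/10000⌋=10458; principal=75416-10458=64958; balance=626279-64958=561321
16. interest=⌊561321·167/10000⌋=9374; principal=75416-9374=66042; balance=561321-66042=495279
17. interest=⌊495279·167/10000⌋=8271; principal=75416-8271=67145; balance=495279-67145=428134
18. interest=⌊428134·167/10000⌋=7149; principal=75416-7149=68267; balance=428134-68267=359867
19. interest=⌊359867·167/10000⌋=6009; principal=75416-6009=69407; balance=359867-69407=290460
20. interest=⌊290460·167/10000⌋=4850; principal=75416-4850=70566; balance=290460-70566=219894
21. interest=⌊219894·167/10000⌋=3672; principal=75416-3672=71744; balance=219894-71744=148150
22. interest=⌊148150·167/10000⌋=2474; principal=75416-2474=72942; balance=148150-72942=75208
23. interest=⌊75208·167/10000⌋=1255; principal=75416-1255=74161; balance=75208-74161=1047
24. interest=⌊1047·167/10000⌋=17; principal=min(75416-17,1047)=1047; balance=1047-1047=0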